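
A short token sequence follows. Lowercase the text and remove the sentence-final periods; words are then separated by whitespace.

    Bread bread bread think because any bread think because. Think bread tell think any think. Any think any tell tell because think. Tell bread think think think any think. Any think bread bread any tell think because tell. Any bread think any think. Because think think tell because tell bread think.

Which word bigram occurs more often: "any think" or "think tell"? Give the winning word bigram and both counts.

"any think" (5 vs 2)

"any think": 5 occurrences
"think tell": 2 occurrences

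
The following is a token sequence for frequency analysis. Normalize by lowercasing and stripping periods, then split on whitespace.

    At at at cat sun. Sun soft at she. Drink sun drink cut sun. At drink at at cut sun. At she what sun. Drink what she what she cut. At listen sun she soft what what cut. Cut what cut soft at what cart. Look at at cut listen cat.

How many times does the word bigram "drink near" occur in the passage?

Scanning the 50 overlapping bigram windows for "drink near":
  (none found)

0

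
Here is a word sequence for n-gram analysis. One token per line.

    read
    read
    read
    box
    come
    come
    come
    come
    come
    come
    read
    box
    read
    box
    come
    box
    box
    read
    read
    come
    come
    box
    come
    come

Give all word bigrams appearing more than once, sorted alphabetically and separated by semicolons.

Bigram counts meeting the condition (more than once):
  box come: 3
  box read: 2
  come box: 2
  come come: 7
  read box: 3
  read read: 3

box come; box read; come box; come come; read box; read read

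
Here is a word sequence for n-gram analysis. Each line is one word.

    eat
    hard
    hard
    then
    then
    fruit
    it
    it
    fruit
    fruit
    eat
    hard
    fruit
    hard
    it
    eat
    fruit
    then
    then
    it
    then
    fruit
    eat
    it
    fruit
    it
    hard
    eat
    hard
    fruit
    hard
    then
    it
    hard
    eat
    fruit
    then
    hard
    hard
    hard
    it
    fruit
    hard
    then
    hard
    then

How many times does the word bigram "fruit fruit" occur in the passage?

1

Scanning the 45 overlapping bigram windows for "fruit fruit":
  position 9–10: fruit fruit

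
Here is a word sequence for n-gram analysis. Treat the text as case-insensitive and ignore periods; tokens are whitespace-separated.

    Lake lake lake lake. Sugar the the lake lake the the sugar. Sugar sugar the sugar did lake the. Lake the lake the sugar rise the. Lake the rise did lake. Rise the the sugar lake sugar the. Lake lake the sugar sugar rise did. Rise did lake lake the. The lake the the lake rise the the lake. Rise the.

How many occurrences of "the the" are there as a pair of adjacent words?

6

Scanning the 60 overlapping bigram windows for "the the":
  position 6–7: the the
  position 10–11: the the
  position 33–34: the the
  position 50–51: the the
  position 53–54: the the
  position 57–58: the the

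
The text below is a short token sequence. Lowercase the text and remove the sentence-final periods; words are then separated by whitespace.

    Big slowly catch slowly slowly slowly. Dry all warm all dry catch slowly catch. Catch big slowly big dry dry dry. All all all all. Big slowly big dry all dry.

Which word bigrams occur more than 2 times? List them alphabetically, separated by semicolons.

Bigram counts meeting the condition (more than 2 times):
  all all: 3
  big slowly: 3
  dry all: 3

all all; big slowly; dry all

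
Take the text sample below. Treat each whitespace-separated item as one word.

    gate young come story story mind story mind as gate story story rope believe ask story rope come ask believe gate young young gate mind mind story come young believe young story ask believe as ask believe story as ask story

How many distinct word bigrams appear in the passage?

41 tokens → 40 bigram windows in total.
Repeated bigrams (each contributes count−1 duplicates):
  ask believe: 3
  as ask: 2
  ask story: 2
  gate young: 2
  mind story: 2
  story mind: 2
  story rope: 2
  story story: 2
9 duplicate windows → 40 − 9 = 31 distinct.

31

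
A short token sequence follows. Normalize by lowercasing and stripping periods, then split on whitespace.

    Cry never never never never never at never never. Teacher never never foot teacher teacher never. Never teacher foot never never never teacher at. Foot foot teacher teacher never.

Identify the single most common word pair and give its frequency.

Bigram frequencies (highest first):
  never never: 9
  never teacher: 3
  teacher never: 3
  foot teacher: 2
  teacher teacher: 2
  cry never: 1
  … (8 more, each ≤ 1)

"never never", 9 times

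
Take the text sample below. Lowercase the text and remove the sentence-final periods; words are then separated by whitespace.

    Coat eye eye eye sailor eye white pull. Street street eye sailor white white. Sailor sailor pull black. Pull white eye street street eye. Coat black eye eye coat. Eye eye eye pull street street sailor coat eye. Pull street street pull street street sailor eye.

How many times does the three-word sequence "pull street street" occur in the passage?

4

Scanning the 44 overlapping trigram windows for "pull street street":
  position 8–10: pull street street
  position 33–35: pull street street
  position 39–41: pull street street
  position 42–44: pull street street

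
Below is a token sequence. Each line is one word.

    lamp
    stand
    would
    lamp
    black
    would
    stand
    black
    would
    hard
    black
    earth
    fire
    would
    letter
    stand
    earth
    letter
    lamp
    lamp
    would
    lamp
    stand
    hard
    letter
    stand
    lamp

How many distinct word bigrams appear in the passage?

27 tokens → 26 bigram windows in total.
Repeated bigrams (each contributes count−1 duplicates):
  black would: 2
  lamp stand: 2
  letter stand: 2
  would lamp: 2
4 duplicate windows → 26 − 4 = 22 distinct.

22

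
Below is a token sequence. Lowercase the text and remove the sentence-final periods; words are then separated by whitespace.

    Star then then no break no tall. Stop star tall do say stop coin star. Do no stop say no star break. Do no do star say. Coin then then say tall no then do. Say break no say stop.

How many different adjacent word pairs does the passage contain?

34

40 tokens → 39 bigram windows in total.
Repeated bigrams (each contributes count−1 duplicates):
  break no: 2
  do no: 2
  do say: 2
  say stop: 2
  then then: 2
5 duplicate windows → 39 − 5 = 34 distinct.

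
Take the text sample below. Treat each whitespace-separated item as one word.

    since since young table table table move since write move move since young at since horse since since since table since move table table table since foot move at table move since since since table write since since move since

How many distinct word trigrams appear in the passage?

34

40 tokens → 38 trigram windows in total.
Repeated trigrams (each contributes count−1 duplicates):
  since since since: 2
  since since table: 2
  table move since: 2
  table table table: 2
4 duplicate windows → 38 − 4 = 34 distinct.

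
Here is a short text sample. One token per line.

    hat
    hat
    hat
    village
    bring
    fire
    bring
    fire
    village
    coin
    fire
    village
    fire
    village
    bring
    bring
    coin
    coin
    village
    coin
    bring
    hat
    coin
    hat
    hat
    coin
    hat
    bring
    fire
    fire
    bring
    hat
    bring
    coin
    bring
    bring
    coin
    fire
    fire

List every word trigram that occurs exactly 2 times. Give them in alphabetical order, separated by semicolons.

Trigram counts meeting the condition (exactly 2 times):
  bring bring coin: 2
  hat coin hat: 2

bring bring coin; hat coin hat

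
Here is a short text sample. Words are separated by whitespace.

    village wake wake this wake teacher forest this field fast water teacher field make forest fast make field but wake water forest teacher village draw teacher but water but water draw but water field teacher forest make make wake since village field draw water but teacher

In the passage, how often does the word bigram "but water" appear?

Scanning the 45 overlapping bigram windows for "but water":
  position 27–28: but water
  position 29–30: but water
  position 32–33: but water

3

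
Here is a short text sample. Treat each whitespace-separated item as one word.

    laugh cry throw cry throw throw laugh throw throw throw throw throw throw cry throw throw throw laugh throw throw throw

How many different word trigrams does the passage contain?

21 tokens → 19 trigram windows in total.
Repeated trigrams (each contributes count−1 duplicates):
  throw throw throw: 6
  cry throw throw: 2
  laugh throw throw: 2
  throw cry throw: 2
  throw laugh throw: 2
  throw throw laugh: 2
10 duplicate windows → 19 − 10 = 9 distinct.

9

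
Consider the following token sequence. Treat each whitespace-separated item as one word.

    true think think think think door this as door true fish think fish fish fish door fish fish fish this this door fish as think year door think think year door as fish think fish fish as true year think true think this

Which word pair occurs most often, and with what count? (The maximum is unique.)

Bigram frequencies (highest first):
  fish fish: 5
  think think: 4
  true think: 2
  fish think: 2
  think fish: 2
  door fish: 2
  … (22 more, each ≤ 2)

"fish fish", 5 times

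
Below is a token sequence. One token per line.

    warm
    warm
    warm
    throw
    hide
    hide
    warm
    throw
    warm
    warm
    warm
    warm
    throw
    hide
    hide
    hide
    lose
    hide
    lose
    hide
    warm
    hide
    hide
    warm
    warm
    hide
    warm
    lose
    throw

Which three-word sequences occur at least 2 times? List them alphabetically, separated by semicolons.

hide hide warm; hide lose hide; throw hide hide; warm throw hide; warm warm throw; warm warm warm

Trigram counts meeting the condition (at least 2 times):
  hide hide warm: 2
  hide lose hide: 2
  throw hide hide: 2
  warm throw hide: 2
  warm warm throw: 2
  warm warm warm: 3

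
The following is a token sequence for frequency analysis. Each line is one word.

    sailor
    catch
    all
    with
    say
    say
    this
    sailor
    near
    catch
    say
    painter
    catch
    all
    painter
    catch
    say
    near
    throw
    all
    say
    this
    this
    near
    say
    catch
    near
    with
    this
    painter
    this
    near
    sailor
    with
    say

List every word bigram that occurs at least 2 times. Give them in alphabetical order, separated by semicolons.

Bigram counts meeting the condition (at least 2 times):
  catch all: 2
  catch say: 2
  painter catch: 2
  say this: 2
  this near: 2
  with say: 2

catch all; catch say; painter catch; say this; this near; with say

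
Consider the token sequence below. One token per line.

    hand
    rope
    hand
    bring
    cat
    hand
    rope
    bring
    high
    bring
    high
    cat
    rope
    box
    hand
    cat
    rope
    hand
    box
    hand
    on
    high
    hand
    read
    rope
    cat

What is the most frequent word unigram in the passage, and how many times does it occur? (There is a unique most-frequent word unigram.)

"hand", 7 times

Unigram frequencies (highest first):
  hand: 7
  rope: 5
  cat: 4
  bring: 3
  high: 3
  box: 2
  … (2 more, each ≤ 1)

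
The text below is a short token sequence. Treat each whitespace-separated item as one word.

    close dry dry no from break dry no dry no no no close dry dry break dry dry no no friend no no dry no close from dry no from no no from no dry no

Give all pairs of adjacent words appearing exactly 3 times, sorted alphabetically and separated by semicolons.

dry dry; no dry; no from

Bigram counts meeting the condition (exactly 3 times):
  dry dry: 3
  no dry: 3
  no from: 3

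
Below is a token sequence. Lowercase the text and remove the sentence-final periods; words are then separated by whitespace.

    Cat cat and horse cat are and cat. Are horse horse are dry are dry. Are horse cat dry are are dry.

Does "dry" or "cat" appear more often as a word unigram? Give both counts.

"dry": 4 occurrences
"cat": 5 occurrences

"cat" (5 vs 4)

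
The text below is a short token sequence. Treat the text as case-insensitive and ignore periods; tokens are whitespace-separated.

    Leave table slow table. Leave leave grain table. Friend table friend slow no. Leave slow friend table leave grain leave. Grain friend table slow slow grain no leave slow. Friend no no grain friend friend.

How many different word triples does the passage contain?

31

35 tokens → 33 trigram windows in total.
Repeated trigrams (each contributes count−1 duplicates):
  leave slow friend: 2
  no leave slow: 2
2 duplicate windows → 33 − 2 = 31 distinct.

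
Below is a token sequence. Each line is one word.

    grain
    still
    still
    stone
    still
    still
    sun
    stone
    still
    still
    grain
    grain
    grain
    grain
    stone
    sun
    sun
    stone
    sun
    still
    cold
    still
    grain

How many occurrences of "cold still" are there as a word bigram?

1

Scanning the 22 overlapping bigram windows for "cold still":
  position 21–22: cold still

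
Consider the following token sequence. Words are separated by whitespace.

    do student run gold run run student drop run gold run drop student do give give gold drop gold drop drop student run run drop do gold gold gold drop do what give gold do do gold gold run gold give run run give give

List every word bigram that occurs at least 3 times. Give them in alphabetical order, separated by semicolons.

Bigram counts meeting the condition (at least 3 times):
  gold drop: 3
  gold gold: 3
  gold run: 3
  run gold: 3
  run run: 3

gold drop; gold gold; gold run; run gold; run run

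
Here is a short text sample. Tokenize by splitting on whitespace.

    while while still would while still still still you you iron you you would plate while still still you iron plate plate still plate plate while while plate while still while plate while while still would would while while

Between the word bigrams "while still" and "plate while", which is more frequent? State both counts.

"while still" (5 vs 4)

"while still": 5 occurrences
"plate while": 4 occurrences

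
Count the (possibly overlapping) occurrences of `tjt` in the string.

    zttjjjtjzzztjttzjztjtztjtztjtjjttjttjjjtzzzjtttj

Sliding a length-3 window over the 48 characters (46 positions):
  position 12–14: tjt
  position 19–21: tjt
  position 23–25: tjt
  position 27–29: tjt
  position 33–35: tjt

5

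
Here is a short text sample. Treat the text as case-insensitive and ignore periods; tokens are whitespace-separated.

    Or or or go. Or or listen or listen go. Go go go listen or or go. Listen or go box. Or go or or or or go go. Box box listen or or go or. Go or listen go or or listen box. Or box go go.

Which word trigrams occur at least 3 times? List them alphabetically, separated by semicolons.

go or or; or go or; or or go; or or or

Trigram counts meeting the condition (at least 3 times):
  go or or: 3
  or go or: 4
  or or go: 4
  or or or: 3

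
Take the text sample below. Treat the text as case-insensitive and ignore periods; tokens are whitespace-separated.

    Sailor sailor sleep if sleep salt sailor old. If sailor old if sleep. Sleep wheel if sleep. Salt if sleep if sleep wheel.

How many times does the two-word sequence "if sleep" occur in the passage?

Scanning the 22 overlapping bigram windows for "if sleep":
  position 4–5: if sleep
  position 12–13: if sleep
  position 16–17: if sleep
  position 19–20: if sleep
  position 21–22: if sleep

5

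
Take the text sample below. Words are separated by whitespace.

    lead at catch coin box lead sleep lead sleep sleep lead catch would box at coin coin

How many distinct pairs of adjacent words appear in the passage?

14

17 tokens → 16 bigram windows in total.
Repeated bigrams (each contributes count−1 duplicates):
  lead sleep: 2
  sleep lead: 2
2 duplicate windows → 16 − 2 = 14 distinct.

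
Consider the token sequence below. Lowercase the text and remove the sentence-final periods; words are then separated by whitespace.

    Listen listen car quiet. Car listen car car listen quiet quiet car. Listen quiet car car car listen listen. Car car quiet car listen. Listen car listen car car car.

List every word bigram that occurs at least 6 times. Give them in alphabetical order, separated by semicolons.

Bigram counts meeting the condition (at least 6 times):
  car car: 6
  car listen: 6

car car; car listen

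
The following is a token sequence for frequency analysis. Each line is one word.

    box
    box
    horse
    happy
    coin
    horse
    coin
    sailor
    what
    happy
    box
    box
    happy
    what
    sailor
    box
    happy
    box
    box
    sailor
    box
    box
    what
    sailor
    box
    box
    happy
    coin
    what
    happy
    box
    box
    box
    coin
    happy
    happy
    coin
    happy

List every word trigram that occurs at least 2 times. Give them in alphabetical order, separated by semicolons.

box box happy; happy box box; sailor box box; what happy box; what sailor box

Trigram counts meeting the condition (at least 2 times):
  box box happy: 2
  happy box box: 3
  sailor box box: 2
  what happy box: 2
  what sailor box: 2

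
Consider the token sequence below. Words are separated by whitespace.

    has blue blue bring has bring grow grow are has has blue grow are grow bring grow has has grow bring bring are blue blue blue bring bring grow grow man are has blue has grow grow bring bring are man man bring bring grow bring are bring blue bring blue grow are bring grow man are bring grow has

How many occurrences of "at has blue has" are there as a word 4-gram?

0

Scanning the 57 overlapping 4-gram windows for "at has blue has":
  (none found)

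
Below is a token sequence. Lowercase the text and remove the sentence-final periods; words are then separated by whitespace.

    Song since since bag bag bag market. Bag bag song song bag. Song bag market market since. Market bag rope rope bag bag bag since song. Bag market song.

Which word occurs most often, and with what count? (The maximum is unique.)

"bag", 12 times

Unigram frequencies (highest first):
  bag: 12
  song: 6
  market: 5
  since: 4
  rope: 2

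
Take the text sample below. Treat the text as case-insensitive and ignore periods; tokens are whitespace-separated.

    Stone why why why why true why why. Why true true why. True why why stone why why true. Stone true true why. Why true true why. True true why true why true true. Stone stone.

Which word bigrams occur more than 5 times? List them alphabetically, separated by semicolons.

true why; why true; why why

Bigram counts meeting the condition (more than 5 times):
  true why: 7
  why true: 8
  why why: 8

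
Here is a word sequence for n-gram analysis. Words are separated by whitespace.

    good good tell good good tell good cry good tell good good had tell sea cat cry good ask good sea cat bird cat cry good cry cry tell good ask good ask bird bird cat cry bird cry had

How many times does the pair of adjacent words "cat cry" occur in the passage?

3

Scanning the 39 overlapping bigram windows for "cat cry":
  position 16–17: cat cry
  position 24–25: cat cry
  position 36–37: cat cry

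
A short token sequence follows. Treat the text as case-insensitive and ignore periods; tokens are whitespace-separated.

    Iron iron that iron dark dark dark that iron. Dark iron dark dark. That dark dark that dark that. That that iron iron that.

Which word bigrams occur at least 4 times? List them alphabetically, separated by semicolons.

dark dark; dark that

Bigram counts meeting the condition (at least 4 times):
  dark dark: 4
  dark that: 4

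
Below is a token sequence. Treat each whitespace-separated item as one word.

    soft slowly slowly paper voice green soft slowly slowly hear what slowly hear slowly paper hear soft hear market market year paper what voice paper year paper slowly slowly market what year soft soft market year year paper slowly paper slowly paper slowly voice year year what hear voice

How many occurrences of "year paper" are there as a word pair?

Scanning the 48 overlapping bigram windows for "year paper":
  position 21–22: year paper
  position 26–27: year paper
  position 37–38: year paper

3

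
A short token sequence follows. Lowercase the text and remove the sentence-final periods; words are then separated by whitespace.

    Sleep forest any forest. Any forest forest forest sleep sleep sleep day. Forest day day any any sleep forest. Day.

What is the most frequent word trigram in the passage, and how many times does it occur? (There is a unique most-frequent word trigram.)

"forest any forest", 2 times

Trigram frequencies (highest first):
  forest any forest: 2
  sleep forest any: 1
  any forest any: 1
  any forest forest: 1
  forest forest forest: 1
  forest forest sleep: 1
  … (11 more, each ≤ 1)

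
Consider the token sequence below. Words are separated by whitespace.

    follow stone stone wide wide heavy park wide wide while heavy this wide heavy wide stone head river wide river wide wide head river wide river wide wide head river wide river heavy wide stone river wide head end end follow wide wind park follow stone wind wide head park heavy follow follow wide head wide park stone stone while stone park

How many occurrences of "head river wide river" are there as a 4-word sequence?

3

Scanning the 59 overlapping 4-gram windows for "head river wide river":
  position 17–20: head river wide river
  position 23–26: head river wide river
  position 29–32: head river wide river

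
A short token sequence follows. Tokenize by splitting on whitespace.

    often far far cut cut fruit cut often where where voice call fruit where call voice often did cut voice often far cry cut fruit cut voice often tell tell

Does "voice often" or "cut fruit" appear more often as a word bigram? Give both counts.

"voice often" (3 vs 2)

"voice often": 3 occurrences
"cut fruit": 2 occurrences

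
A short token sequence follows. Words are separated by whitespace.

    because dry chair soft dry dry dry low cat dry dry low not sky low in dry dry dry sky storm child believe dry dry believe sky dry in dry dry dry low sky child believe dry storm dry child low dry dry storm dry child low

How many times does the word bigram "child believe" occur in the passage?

Scanning the 46 overlapping bigram windows for "child believe":
  position 22–23: child believe
  position 35–36: child believe

2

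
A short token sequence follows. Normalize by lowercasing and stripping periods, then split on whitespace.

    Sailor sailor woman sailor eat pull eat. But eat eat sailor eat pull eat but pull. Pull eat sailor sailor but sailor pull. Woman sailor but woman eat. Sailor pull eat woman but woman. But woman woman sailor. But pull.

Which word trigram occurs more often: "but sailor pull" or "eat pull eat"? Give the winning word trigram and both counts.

"but sailor pull": 1 occurrence
"eat pull eat": 2 occurrences

"eat pull eat" (2 vs 1)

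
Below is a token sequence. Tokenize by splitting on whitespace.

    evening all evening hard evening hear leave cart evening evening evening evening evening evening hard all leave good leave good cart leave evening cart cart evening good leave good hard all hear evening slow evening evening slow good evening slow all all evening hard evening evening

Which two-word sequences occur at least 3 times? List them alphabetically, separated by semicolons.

evening evening; evening hard; evening slow; leave good

Bigram counts meeting the condition (at least 3 times):
  evening evening: 7
  evening hard: 3
  evening slow: 3
  leave good: 3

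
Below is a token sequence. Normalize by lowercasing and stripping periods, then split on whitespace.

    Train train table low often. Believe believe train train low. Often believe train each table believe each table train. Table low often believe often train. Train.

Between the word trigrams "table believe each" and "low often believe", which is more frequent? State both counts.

"table believe each": 1 occurrence
"low often believe": 3 occurrences

"low often believe" (3 vs 1)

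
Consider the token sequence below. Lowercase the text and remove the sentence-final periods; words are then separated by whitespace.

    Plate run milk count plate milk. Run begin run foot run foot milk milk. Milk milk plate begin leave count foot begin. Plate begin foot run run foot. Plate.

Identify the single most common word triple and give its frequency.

"milk milk milk", 2 times

Trigram frequencies (highest first):
  milk milk milk: 2
  plate run milk: 1
  run milk count: 1
  milk count plate: 1
  count plate milk: 1
  plate milk run: 1
  … (20 more, each ≤ 1)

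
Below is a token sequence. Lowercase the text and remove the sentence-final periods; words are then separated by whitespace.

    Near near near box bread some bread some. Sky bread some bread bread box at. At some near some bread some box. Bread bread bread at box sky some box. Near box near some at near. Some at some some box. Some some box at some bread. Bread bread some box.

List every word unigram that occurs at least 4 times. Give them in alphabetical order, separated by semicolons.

Unigram counts meeting the condition (at least 4 times):
  at: 6
  box: 9
  bread: 12
  near: 7
  some: 15

at; box; bread; near; some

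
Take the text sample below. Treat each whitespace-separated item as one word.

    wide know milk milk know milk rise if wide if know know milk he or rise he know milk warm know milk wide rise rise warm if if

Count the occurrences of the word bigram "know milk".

5

Scanning the 27 overlapping bigram windows for "know milk":
  position 2–3: know milk
  position 5–6: know milk
  position 12–13: know milk
  position 18–19: know milk
  position 21–22: know milk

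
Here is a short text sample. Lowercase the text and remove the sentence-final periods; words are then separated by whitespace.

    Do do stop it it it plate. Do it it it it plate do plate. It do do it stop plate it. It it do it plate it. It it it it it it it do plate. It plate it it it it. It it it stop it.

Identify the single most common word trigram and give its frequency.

"it it it", 15 times

Trigram frequencies (highest first):
  it it it: 15
  plate it it: 3
  it it plate: 2
  it plate do: 2
  do plate it: 2
  it it do: 2
  … (19 more, each ≤ 2)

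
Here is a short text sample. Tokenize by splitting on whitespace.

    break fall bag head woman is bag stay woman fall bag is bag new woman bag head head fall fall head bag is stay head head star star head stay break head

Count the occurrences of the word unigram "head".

Scanning the 32 tokens for "head":
  position 4: head
  position 17: head
  position 18: head
  position 21: head
  position 25: head
  position 26: head
  position 29: head
  position 32: head

8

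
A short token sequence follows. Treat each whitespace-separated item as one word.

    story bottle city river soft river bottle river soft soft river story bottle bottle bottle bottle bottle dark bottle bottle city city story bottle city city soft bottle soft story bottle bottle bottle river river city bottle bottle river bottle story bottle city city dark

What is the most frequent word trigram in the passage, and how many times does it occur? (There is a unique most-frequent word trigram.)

"bottle bottle bottle", 4 times

Trigram frequencies (highest first):
  bottle bottle bottle: 4
  story bottle city: 3
  bottle city city: 3
  story bottle bottle: 2
  bottle bottle river: 2
  bottle city river: 1
  … (28 more, each ≤ 1)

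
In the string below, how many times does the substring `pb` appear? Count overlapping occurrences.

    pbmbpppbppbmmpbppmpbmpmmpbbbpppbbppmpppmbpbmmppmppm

Sliding a length-2 window over the 51 characters (50 positions):
  position 1–2: pb
  position 7–8: pb
  position 10–11: pb
  position 14–15: pb
  position 19–20: pb
  position 25–26: pb
  position 31–32: pb
  position 42–43: pb

8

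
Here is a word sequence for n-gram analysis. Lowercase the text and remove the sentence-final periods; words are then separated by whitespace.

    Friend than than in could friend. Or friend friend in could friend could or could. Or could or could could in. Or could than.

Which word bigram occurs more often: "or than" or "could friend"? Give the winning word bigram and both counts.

"could friend" (2 vs 0)

"or than": 0 occurrences
"could friend": 2 occurrences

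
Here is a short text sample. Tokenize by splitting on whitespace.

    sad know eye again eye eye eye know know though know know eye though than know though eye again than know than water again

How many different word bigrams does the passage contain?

17

24 tokens → 23 bigram windows in total.
Repeated bigrams (each contributes count−1 duplicates):
  eye again: 2
  eye eye: 2
  know eye: 2
  know know: 2
  know though: 2
  than know: 2
6 duplicate windows → 23 − 6 = 17 distinct.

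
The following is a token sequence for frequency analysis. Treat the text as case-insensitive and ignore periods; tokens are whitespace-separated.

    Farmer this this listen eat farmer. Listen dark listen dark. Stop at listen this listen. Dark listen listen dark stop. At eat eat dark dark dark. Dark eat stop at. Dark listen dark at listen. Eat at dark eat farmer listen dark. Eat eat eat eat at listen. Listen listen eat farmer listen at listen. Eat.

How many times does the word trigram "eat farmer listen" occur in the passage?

Scanning the 54 overlapping trigram windows for "eat farmer listen":
  position 5–7: eat farmer listen
  position 39–41: eat farmer listen
  position 51–53: eat farmer listen

3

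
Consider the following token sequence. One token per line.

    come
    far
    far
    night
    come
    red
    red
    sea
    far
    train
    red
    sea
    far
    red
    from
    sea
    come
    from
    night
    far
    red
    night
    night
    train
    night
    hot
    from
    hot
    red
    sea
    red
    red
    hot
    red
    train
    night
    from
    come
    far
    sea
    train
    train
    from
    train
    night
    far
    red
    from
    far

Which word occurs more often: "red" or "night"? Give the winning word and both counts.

"red" (10 vs 7)

"red": 10 occurrences
"night": 7 occurrences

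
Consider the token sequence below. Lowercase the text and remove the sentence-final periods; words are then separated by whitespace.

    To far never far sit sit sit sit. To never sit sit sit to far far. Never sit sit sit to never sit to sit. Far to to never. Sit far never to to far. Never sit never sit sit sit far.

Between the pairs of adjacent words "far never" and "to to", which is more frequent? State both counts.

"far never": 4 occurrences
"to to": 2 occurrences

"far never" (4 vs 2)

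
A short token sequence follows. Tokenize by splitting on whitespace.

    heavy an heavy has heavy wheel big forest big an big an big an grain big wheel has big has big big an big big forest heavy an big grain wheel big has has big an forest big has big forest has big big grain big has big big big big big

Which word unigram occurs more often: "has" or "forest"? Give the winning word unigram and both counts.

"has" (8 vs 4)

"has": 8 occurrences
"forest": 4 occurrences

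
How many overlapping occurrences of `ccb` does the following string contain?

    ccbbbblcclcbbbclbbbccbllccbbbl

3

Sliding a length-3 window over the 30 characters (28 positions):
  position 1–3: ccb
  position 20–22: ccb
  position 25–27: ccb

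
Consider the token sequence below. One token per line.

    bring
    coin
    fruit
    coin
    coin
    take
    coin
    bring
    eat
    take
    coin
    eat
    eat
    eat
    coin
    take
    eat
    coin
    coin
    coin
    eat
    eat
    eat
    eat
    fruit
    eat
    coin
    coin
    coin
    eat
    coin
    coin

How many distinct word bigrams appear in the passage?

15

32 tokens → 31 bigram windows in total.
Repeated bigrams (each contributes count−1 duplicates):
  coin coin: 6
  eat eat: 5
  eat coin: 4
  coin eat: 3
  coin take: 2
  take coin: 2
16 duplicate windows → 31 − 16 = 15 distinct.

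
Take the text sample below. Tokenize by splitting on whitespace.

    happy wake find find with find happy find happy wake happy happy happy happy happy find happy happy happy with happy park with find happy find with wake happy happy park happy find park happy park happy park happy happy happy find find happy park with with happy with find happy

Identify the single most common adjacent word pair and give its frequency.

"happy happy", 9 times

Bigram frequencies (highest first):
  happy happy: 9
  find happy: 6
  happy find: 5
  happy park: 5
  park happy: 4
  with find: 3
  … (11 more, each ≤ 2)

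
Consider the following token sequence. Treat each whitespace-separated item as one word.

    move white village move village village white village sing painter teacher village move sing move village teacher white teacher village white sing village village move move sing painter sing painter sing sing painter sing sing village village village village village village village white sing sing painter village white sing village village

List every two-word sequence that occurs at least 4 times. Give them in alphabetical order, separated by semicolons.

sing painter; village village; village white

Bigram counts meeting the condition (at least 4 times):
  sing painter: 5
  village village: 9
  village white: 4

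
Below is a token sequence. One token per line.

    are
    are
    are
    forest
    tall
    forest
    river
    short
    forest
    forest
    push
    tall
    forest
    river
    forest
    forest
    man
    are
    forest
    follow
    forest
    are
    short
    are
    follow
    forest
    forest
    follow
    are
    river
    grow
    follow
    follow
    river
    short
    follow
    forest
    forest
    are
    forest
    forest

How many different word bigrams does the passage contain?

41 tokens → 40 bigram windows in total.
Repeated bigrams (each contributes count−1 duplicates):
  forest forest: 5
  are forest: 3
  follow forest: 3
  are are: 2
  forest are: 2
  forest follow: 2
  forest river: 2
  river short: 2
  … (1 more repeated)
14 duplicate windows → 40 − 14 = 26 distinct.

26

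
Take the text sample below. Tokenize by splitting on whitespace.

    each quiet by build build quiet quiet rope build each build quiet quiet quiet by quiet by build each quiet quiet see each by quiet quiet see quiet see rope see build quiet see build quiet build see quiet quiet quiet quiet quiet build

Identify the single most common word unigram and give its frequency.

Unigram frequencies (highest first):
  quiet: 19
  build: 9
  see: 6
  each: 4
  by: 4
  rope: 2

"quiet", 19 times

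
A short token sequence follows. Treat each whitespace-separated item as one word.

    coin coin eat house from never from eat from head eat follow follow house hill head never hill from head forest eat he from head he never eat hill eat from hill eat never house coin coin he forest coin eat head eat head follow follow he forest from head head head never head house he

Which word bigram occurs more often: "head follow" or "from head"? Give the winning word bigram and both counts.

"from head" (4 vs 1)

"head follow": 1 occurrence
"from head": 4 occurrences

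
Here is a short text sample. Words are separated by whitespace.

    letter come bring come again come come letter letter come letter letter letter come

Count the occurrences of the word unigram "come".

6

Scanning the 14 tokens for "come":
  position 2: come
  position 4: come
  position 6: come
  position 7: come
  position 10: come
  position 14: come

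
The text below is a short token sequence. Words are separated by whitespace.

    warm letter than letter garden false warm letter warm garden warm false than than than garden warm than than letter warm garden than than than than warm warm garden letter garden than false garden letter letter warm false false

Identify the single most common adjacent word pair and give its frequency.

"than than", 6 times

Bigram frequencies (highest first):
  than than: 6
  letter warm: 3
  warm garden: 3
  warm letter: 2
  than letter: 2
  letter garden: 2
  … (16 more, each ≤ 2)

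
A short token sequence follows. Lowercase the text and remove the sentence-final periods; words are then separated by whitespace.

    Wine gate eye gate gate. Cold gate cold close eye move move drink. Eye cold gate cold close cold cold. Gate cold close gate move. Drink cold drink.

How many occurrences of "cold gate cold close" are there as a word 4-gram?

Scanning the 25 overlapping 4-gram windows for "cold gate cold close":
  position 6–9: cold gate cold close
  position 15–18: cold gate cold close
  position 20–23: cold gate cold close

3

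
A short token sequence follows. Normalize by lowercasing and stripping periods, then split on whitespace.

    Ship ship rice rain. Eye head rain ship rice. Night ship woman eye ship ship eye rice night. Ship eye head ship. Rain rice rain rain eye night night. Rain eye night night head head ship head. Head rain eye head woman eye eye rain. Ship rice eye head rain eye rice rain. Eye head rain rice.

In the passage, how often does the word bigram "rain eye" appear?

Scanning the 56 overlapping bigram windows for "rain eye":
  position 4–5: rain eye
  position 26–27: rain eye
  position 30–31: rain eye
  position 39–40: rain eye
  position 50–51: rain eye
  position 53–54: rain eye

6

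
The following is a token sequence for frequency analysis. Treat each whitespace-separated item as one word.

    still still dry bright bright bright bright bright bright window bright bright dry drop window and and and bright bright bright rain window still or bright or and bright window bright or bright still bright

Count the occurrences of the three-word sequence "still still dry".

1

Scanning the 33 overlapping trigram windows for "still still dry":
  position 1–3: still still dry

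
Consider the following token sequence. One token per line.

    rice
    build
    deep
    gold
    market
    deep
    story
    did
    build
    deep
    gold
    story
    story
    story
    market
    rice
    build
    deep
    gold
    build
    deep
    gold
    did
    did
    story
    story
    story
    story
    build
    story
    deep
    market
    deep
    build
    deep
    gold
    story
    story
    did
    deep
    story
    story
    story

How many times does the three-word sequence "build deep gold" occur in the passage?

Scanning the 41 overlapping trigram windows for "build deep gold":
  position 2–4: build deep gold
  position 9–11: build deep gold
  position 17–19: build deep gold
  position 20–22: build deep gold
  position 34–36: build deep gold

5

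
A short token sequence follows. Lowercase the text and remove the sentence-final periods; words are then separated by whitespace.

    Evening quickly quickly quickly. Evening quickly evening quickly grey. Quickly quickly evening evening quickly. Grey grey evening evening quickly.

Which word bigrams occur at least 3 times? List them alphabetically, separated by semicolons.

Bigram counts meeting the condition (at least 3 times):
  evening quickly: 5
  quickly evening: 3
  quickly quickly: 3

evening quickly; quickly evening; quickly quickly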